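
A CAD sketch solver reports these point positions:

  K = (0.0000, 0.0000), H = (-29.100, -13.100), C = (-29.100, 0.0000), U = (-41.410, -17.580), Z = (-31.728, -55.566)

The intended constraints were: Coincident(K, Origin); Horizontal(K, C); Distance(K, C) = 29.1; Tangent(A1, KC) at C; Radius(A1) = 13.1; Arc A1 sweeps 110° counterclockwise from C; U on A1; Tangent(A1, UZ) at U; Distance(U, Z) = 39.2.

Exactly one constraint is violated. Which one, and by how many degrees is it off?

Tangent(A1, UZ) at U — off by 5.70°.

K = (0.00, 0.00) ✓; K.y = 0.00, C.y = 0.00 ✓; |KC| = 29.10 ✓; ∠(HC, CK) = 90.00° ✓; |HC| = 13.10 ✓; bearing(H→U) − bearing(H→C) = 110.0° ✓; |HU| = 13.10 ✓; ∠(HU, UZ) = 95.70° ✗; |UZ| = 39.20 ✓.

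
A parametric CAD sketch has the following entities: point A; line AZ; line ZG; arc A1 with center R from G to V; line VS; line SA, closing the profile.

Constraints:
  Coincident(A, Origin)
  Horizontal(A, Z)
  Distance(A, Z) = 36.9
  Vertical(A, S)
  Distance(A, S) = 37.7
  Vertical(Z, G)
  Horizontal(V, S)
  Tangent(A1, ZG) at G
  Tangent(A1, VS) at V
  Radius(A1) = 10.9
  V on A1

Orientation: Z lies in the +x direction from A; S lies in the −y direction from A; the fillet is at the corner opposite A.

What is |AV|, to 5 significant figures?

45.796

The virtual corner opposite A is at (36.900, -37.700). The tangent condition forces RG to be normal to ZG and the tangent condition forces RV to be normal to VS, with radius 10.9, so the center R sits 10.9 in from both sides at R = (26.000, -26.800). That places the tangent points at G = (36.900, -26.800) on ZG and V = (26.000, -37.700) on VS. Then |AV| = |V − A| = 45.796.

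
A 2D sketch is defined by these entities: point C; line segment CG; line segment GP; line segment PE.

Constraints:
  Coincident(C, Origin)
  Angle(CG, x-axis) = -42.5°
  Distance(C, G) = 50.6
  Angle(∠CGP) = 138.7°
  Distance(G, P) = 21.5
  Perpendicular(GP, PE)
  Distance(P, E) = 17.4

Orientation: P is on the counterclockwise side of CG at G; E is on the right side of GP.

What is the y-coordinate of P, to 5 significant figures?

-34.635

C is at the origin; CG runs at -42.5° with length 50.6, so G = 50.6·(cos -42.5°, sin -42.5°) = (37.306, -34.185). ∠CGP = 138.7°, so GP runs at -42.5° + (180° − 138.7°) = -1.2000° from the x-axis; with |GP| = 21.5, P = G + 21.5·(cos -1.2000°, sin -1.2000°) = (58.802, -34.635). So P.y = -34.635.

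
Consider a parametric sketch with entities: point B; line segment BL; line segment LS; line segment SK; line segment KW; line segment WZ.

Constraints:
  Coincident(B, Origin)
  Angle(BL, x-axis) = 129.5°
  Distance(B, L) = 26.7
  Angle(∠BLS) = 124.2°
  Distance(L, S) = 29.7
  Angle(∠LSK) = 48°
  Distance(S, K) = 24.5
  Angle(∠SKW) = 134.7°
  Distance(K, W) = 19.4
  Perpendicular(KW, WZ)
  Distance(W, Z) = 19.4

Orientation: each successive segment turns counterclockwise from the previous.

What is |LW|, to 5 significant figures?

20.062

∠LSK = 48.0° gives SK at -42.700° from the x-axis; with |SK| = 24.5, K = (-28.551, 1.2441). ∠SKW = 134.7° gives KW at 2.6000° from the x-axis; with |KW| = 19.4, W = (-9.1709, 2.1241). Then |LW| = |W − L| = 20.062.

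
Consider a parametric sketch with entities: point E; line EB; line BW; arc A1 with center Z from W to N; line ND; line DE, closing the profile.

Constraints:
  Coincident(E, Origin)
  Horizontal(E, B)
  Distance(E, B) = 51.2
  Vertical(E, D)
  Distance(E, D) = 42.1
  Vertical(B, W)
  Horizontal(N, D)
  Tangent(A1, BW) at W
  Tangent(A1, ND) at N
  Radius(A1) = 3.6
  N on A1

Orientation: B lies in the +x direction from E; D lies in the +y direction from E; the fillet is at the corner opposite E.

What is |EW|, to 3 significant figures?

64.1

The virtual corner opposite E is at (51.2, 42.1). Since A1 is tangent to BW there, ZW ⟂ BW and the tangent condition forces ZN to be normal to ND, with radius 3.6, so the center Z sits 3.6 in from both sides at Z = (47.6, 38.5). That places the tangent points at W = (51.2, 38.5) on BW and N = (47.6, 42.1) on ND. Then |EW| = |W − E| = 64.1.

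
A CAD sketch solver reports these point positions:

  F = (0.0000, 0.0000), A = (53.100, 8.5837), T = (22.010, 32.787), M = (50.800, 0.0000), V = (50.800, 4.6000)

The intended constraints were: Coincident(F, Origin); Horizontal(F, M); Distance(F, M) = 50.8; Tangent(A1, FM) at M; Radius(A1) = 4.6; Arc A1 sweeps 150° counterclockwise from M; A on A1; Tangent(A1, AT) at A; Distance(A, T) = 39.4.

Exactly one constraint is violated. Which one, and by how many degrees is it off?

Tangent(A1, AT) at A — off by 7.90°.

F = (0.00, 0.00) ✓; F.y = 0.00, M.y = 0.00 ✓; |FM| = 50.80 ✓; ∠(VM, MF) = 90.00° ✓; |VM| = 4.600 ✓; bearing(V→A) − bearing(V→M) = 150.0° ✓; |VA| = 4.600 ✓; ∠(VA, AT) = 97.90° ✗; |AT| = 39.40 ✓.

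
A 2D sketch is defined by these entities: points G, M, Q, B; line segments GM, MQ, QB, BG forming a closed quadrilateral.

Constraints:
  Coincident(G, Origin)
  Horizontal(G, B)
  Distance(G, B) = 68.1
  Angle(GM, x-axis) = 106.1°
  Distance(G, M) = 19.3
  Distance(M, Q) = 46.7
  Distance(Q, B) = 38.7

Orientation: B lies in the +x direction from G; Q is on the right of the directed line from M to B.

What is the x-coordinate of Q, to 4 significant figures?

30.95

Checks: |MQ| = 46.70 ✓; |QB| = 38.70 ✓.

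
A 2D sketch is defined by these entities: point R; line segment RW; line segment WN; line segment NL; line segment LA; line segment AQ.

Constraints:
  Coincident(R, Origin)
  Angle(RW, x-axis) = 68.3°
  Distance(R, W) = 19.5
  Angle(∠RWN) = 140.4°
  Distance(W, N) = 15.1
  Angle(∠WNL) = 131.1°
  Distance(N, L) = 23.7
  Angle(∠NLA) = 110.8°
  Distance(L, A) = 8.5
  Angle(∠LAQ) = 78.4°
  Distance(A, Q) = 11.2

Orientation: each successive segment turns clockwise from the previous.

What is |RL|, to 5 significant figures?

46.026

R is at the origin; RW runs at 68.3° with length 19.5, so W = (7.2101, 18.118). ∠RWN = 140.4° gives WN at 28.700° from the x-axis; with |WN| = 15.1, N = (20.455, 25.369). ∠WNL = 131.1° gives NL at -20.200° from the x-axis; with |NL| = 23.7, L = (42.697, 17.186). Then |RL| = |L − R| = 46.026.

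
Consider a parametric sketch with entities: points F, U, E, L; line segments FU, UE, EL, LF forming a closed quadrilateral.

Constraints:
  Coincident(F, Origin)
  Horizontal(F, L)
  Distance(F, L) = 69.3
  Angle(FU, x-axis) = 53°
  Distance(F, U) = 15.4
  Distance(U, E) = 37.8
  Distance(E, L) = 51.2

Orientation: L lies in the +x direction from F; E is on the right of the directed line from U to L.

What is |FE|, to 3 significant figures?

32.7

Checks: |UE| = 37.80 ✓; |EL| = 51.20 ✓.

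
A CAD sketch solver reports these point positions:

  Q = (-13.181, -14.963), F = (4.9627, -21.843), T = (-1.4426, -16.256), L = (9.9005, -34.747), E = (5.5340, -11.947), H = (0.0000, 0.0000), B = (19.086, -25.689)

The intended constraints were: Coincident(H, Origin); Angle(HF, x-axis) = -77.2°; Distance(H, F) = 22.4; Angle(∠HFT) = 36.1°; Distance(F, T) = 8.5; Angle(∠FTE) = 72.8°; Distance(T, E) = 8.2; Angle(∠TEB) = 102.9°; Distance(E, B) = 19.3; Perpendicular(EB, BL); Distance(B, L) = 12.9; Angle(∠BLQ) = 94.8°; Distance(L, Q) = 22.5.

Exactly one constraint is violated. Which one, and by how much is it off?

Distance(L, Q) = 22.5 — off by 7.90.

H = (0.00, 0.00) ✓; HF at -77.20° ✓; |HF| = 22.40 ✓; ∠HFT = 36.10° ✓; |FT| = 8.500 ✓; ∠FTE = 72.80° ✓; |TE| = 8.200 ✓; ∠TEB = 102.9° ✓; |EB| = 19.30 ✓; ∠(EB, BL) = 90.00° ✓; |BL| = 12.90 ✓; ∠BLQ = 94.80° ✓; |LQ| = 30.40 ✗.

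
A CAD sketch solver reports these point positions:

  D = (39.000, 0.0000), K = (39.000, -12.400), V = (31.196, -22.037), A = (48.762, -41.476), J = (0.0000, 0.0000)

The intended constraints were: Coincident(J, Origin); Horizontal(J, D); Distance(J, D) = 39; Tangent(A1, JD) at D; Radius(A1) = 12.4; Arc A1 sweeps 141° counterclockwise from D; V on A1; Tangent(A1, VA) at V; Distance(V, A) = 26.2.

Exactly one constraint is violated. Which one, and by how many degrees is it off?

Tangent(A1, VA) at V — off by 8.90°.

J = (0.00, 0.00) ✓; J.y = 0.00, D.y = 0.00 ✓; |JD| = 39.00 ✓; ∠(KD, DJ) = 90.00° ✓; |KD| = 12.40 ✓; bearing(K→V) − bearing(K→D) = 141.0° ✓; |KV| = 12.40 ✓; ∠(KV, VA) = 98.90° ✗; |VA| = 26.20 ✓.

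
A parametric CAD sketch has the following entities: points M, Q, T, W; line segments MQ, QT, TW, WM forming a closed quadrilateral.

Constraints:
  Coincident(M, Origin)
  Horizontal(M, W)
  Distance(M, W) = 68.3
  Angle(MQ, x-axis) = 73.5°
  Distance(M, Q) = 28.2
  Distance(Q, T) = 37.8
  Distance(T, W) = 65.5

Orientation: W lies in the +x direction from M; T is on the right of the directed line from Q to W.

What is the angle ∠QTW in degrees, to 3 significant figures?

74.1°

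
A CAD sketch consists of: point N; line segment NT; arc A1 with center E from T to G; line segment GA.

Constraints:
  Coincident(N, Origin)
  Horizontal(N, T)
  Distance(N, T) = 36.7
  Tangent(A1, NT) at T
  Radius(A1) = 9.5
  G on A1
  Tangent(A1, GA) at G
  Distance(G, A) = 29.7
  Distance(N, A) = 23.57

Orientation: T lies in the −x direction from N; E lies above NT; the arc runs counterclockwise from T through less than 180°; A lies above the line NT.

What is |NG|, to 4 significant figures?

30.49

N is at the origin; N and T share the same y with |NT| = 36.7 and T on the −x side, so T = (-36.70, 0.000). A1 meets NT tangentially, so ET is at right angles to NT, so E = T + (0, 9.5) = (-36.70, 9.500). Since EG ⟂ GA (tangency), |EA| = √(9.5² + 29.7²) = 31.18 regardless of where G sits on A1. So A lies on both circle(N, 23.57) and circle(E, 31.18); the above-NT intersection is A = (-8.179, 22.11). G is the foot of the tangent from A: G = (-30.39, 2.394).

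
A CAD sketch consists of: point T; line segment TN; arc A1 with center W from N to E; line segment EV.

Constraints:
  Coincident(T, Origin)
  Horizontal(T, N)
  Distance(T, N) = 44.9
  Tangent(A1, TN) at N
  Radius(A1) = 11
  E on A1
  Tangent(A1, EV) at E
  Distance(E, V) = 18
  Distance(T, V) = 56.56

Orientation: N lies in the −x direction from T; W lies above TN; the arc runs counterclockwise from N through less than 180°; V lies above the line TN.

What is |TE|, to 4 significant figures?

40.03

Checks: |WE| = 11.00 ✓; ∠(WE, EV) = 90.00° ✓; |EV| = 18.00 ✓; |TV| = 56.56 ✓.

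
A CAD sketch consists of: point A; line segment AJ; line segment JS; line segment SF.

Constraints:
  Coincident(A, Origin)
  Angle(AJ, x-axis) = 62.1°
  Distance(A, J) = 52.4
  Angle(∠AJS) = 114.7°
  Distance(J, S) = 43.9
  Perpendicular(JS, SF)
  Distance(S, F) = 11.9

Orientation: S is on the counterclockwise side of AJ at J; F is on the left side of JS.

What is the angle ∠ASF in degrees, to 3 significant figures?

54.1°

A is at the origin; AJ runs at 62.1° with length 52.4, so J = 52.4·(cos 62.1°, sin 62.1°) = (24.5, 46.3). ∠AJS = 114.7°, so JS runs at 62.1° + (180° − 114.7°) = 127° from the x-axis; with |JS| = 43.9, S = J + 43.9·(cos 127°, sin 127°) = (-2.14, 81.2). The perpendicularity gives SF at right angles to JS; with |SF| = 11.9 on the left of JS, F = S + 11.9·(-0.794, -0.607) = (-11.6, 74.0). Then cos ∠ASF = SA·SF / (|SA||SF|), giving 54.1°.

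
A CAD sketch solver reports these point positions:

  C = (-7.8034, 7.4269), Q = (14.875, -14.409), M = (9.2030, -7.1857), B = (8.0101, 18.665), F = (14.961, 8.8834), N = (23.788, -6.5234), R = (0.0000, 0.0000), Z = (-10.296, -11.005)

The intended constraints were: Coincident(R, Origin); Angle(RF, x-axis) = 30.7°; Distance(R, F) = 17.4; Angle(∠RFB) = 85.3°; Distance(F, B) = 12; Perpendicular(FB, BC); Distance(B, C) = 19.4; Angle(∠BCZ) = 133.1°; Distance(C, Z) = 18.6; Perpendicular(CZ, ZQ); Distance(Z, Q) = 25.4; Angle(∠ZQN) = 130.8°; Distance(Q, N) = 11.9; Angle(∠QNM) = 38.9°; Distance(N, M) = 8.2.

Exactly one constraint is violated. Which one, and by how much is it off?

Distance(N, M) = 8.2 — off by 6.40.

R = (0.00, 0.00) ✓; RF at 30.70° ✓; |RF| = 17.40 ✓; ∠RFB = 85.30° ✓; |FB| = 12.00 ✓; ∠(FB, BC) = 90.00° ✓; |BC| = 19.40 ✓; ∠BCZ = 133.1° ✓; |CZ| = 18.60 ✓; ∠(CZ, ZQ) = 90.00° ✓; |ZQ| = 25.40 ✓; ∠ZQN = 130.8° ✓; |QN| = 11.90 ✓; ∠QNM = 38.90° ✓; |NM| = 14.60 ✗.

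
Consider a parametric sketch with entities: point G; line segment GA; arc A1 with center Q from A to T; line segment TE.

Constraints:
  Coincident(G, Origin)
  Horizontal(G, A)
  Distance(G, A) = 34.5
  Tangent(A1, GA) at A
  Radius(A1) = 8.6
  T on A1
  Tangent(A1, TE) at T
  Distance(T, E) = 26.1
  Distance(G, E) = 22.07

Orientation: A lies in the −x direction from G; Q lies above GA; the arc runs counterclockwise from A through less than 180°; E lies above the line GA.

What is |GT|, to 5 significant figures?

28.768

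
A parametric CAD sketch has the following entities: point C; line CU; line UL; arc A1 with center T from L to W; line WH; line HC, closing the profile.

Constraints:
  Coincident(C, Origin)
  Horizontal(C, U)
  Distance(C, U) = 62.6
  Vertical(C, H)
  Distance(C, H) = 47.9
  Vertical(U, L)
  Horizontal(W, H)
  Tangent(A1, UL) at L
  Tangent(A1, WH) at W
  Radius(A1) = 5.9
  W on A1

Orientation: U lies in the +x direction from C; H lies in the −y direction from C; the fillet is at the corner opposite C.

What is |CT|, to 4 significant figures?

70.56

C is at the origin; C and U share the same y with |CU| = 62.6 and U on the +x side, so U = (62.60, 0.000). CH is vertical with |CH| = 47.9 and H on the −y side, so H = (0.000, -47.90). The virtual corner opposite C is at (62.60, -47.90). Tangency of A1 to UL means the radius TL is perpendicular to UL and the tangent condition forces TW to be normal to WH, with radius 5.9, so the center T sits 5.9 in from both sides at T = (56.70, -42.00). Then |CT| = |T − C| = 70.56.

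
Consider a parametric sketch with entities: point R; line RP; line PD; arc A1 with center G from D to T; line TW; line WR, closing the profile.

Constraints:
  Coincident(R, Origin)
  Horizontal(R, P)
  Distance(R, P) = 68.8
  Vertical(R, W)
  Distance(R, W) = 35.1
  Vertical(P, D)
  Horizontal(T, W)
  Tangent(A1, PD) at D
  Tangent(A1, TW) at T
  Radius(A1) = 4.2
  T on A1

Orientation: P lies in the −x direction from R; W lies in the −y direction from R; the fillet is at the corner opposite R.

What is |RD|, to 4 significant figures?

75.42

R is at the origin; RP is horizontal with |RP| = 68.8 and P on the −x side, so P = (-68.80, 0.000). RW is vertical with |RW| = 35.1 and W on the −y side, so W = (0.000, -35.10). The virtual corner opposite R is at (-68.80, -35.10). The tangent condition forces GD to be normal to PD and tangency of A1 to TW means the radius GT is perpendicular to TW, with radius 4.2, so the center G sits 4.2 in from both sides at G = (-64.60, -30.90). That places the tangent points at D = (-68.80, -30.90) on PD and T = (-64.60, -35.10) on TW. Then |RD| = |D − R| = 75.42.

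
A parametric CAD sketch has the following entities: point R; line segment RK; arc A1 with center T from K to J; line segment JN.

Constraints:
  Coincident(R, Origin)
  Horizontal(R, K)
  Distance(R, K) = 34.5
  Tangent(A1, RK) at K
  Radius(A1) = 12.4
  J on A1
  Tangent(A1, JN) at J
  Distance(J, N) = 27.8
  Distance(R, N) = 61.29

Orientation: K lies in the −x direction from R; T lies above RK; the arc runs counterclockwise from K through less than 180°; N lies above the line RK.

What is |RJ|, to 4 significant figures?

33.54

Checks: |TJ| = 12.40 ✓; ∠(TJ, JN) = 90.00° ✓; |JN| = 27.80 ✓; |RN| = 61.29 ✓.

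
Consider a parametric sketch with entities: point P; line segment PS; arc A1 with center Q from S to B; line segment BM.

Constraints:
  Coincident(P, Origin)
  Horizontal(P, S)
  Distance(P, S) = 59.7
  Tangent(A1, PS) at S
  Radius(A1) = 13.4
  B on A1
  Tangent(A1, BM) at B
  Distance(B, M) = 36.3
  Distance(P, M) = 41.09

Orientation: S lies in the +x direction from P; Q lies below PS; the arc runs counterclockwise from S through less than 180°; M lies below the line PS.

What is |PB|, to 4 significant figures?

49.80

Checks: |QB| = 13.40 ✓; ∠(QB, BM) = 90.00° ✓; |BM| = 36.30 ✓; |PM| = 41.09 ✓.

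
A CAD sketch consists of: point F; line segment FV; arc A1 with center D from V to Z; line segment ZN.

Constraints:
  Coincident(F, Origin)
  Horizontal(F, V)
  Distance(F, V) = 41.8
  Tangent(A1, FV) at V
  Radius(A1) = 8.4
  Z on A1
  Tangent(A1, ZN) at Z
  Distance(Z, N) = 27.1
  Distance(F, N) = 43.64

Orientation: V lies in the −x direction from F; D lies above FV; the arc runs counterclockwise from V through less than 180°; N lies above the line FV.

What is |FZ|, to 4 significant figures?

34.24

F is at the origin; FV is horizontal with |FV| = 41.8 and V on the −x side, so V = (-41.80, 0.000). The tangent condition forces DV to be normal to FV, so D = V + (0, 8.4) = (-41.80, 8.400). Since DZ ⟂ ZN (tangency), |DN| = √(8.4² + 27.1²) = 28.37 regardless of where Z sits on A1. So N lies on both circle(F, 43.64) and circle(D, 28.37); the above-FV intersection is N = (-28.20, 33.30). Z is the foot of the tangent from N: Z = (-33.57, 6.738).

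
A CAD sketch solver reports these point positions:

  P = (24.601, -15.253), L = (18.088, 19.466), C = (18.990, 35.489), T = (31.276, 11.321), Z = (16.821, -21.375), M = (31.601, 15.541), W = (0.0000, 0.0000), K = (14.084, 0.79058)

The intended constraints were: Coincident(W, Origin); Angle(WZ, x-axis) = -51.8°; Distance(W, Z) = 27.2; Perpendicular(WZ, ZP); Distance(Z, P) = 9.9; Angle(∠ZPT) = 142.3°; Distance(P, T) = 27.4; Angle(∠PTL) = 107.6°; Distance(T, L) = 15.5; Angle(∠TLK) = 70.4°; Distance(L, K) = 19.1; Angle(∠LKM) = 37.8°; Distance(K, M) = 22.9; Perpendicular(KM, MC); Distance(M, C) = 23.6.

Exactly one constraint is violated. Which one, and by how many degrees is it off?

Perpendicular(KM, MC) — off by 7.80°.

W = (0.00, 0.00) ✓; WZ at -51.80° ✓; |WZ| = 27.20 ✓; ∠(WZ, ZP) = 90.00° ✓; |ZP| = 9.900 ✓; ∠ZPT = 142.3° ✓; |PT| = 27.40 ✓; ∠PTL = 107.6° ✓; |TL| = 15.50 ✓; ∠TLK = 70.40° ✓; |LK| = 19.10 ✓; ∠LKM = 37.80° ✓; |KM| = 22.90 ✓; ∠(KM, MC) = 82.20° ✗; |MC| = 23.60 ✓.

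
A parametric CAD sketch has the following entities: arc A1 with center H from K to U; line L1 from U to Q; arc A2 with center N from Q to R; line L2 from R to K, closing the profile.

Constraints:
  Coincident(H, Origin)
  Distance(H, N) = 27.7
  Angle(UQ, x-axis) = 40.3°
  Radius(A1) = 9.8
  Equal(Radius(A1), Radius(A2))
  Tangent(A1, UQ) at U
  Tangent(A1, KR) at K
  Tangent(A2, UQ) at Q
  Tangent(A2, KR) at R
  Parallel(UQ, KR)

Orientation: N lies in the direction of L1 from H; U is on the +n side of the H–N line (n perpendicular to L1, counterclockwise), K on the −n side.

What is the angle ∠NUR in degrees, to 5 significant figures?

15.799°

The slot axis is L1's direction at 40.3°, so u = (cos 40.3°, sin 40.3°) = (0.76267, 0.64679) and n = (−sin 40.3°, cos 40.3°) = (-0.64679, 0.76267). H is at the origin and N lies 27.7 along u from H, so N = 27.7·u = (21.126, 17.916). Tangency of A1 to both parallel lines with radius 9.8 puts U and K at H ± 9.8·n: U = (-6.3385, 7.4741), K = (6.3385, -7.4741). Equal radii place Q and R the same way about N: Q = N + 9.8·n = (14.787, 25.390), R = N − 9.8·n = (27.464, 10.442). Then cos ∠NUR = UN·UR / (|UN||UR|), giving 15.799°.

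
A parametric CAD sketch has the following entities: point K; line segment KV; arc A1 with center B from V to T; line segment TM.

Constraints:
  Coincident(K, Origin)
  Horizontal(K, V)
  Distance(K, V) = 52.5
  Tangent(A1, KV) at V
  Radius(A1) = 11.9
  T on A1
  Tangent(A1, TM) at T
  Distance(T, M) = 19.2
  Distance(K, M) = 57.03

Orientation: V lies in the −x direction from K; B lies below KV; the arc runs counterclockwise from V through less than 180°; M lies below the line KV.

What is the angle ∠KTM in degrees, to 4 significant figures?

60.74°

Checks: ∠(BV, VK) = 90.00° ✓; |BT| = 11.90 ✓; ∠(BT, TM) = 90.00° ✓; |TM| = 19.20 ✓; |KM| = 57.03 ✓.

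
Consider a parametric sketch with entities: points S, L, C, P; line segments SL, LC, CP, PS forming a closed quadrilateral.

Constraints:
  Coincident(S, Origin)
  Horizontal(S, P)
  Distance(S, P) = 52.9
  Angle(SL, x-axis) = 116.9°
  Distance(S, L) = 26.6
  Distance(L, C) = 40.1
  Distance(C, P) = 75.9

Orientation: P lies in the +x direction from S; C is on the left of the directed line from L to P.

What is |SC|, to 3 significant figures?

59.9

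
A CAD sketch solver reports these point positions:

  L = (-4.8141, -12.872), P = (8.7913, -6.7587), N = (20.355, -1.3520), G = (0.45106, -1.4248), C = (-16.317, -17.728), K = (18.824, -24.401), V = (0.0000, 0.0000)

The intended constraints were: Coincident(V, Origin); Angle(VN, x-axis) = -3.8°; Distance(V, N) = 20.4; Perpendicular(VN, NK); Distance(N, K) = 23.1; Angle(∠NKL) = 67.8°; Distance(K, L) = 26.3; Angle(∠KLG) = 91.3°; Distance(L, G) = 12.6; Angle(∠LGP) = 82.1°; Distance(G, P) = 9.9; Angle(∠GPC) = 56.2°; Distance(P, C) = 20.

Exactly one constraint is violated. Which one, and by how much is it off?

Distance(P, C) = 20 — off by 7.40.

V = (0.00, 0.00) ✓; VN at -3.800° ✓; |VN| = 20.40 ✓; ∠(VN, NK) = 90.00° ✓; |NK| = 23.10 ✓; ∠NKL = 67.80° ✓; |KL| = 26.30 ✓; ∠KLG = 91.30° ✓; |LG| = 12.60 ✓; ∠LGP = 82.10° ✓; |GP| = 9.900 ✓; ∠GPC = 56.20° ✓; |PC| = 27.40 ✗.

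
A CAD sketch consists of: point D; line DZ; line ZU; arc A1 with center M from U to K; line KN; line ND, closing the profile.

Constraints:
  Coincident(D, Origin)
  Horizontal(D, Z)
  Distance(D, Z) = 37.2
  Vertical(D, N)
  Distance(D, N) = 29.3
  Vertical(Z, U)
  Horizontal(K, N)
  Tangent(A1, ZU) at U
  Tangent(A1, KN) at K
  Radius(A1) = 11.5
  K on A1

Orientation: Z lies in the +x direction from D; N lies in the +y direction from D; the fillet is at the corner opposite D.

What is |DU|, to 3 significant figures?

41.2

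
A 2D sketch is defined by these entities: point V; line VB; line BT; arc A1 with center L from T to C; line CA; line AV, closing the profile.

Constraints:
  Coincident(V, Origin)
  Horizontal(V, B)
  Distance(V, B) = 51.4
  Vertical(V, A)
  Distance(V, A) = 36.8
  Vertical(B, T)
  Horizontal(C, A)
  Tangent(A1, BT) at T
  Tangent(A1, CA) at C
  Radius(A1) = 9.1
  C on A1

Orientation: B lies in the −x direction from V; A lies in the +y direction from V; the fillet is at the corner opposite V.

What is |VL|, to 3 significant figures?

50.6

VA is vertical with |VA| = 36.8 and A on the +y side, so A = (0.00, 36.8). The virtual corner opposite V is at (-51.4, 36.8). Since A1 is tangent to BT there, LT ⟂ BT and since A1 is tangent to CA there, LC ⟂ CA, with radius 9.1, so the center L sits 9.1 in from both sides at L = (-42.3, 27.7). Then |VL| = |L − V| = 50.6.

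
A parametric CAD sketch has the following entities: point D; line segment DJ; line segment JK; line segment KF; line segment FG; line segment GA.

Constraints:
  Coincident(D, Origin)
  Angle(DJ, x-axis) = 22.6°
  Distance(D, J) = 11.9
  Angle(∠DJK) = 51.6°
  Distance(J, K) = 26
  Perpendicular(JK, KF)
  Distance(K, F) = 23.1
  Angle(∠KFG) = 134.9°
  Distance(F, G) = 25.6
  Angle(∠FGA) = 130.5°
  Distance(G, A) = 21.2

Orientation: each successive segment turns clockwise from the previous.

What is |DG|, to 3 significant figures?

31.8

D is at the origin; DJ runs at 22.6° with length 11.9, so J = (11.0, 4.57). ∠DJK = 51.6° gives JK at -106° from the x-axis; with |JK| = 26.0, K = (3.91, -20.4). JK is perpendicular to KF, so KF runs at 164°; with |KF| = 23.1, F = (-18.3, -14.2). ∠KFG = 134.9° gives FG at 119° from the x-axis; with |FG| = 25.6, G = (-30.8, 8.21). Then |DG| = |G − D| = 31.8.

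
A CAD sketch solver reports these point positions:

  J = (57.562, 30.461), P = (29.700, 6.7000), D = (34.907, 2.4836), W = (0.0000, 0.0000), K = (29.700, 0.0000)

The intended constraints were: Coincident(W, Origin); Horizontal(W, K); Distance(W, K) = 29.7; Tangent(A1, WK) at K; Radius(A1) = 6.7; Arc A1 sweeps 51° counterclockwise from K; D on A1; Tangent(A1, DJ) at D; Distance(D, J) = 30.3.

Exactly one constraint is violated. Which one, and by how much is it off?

Distance(D, J) = 30.3 — off by 5.70.

W = (0.00, 0.00) ✓; W.y = 0.00, K.y = 0.00 ✓; |WK| = 29.70 ✓; ∠(PK, KW) = 90.00° ✓; |PK| = 6.700 ✓; bearing(P→D) − bearing(P→K) = 51.00° ✓; |PD| = 6.700 ✓; ∠(PD, DJ) = 90.00° ✓; |DJ| = 36.00 ✗.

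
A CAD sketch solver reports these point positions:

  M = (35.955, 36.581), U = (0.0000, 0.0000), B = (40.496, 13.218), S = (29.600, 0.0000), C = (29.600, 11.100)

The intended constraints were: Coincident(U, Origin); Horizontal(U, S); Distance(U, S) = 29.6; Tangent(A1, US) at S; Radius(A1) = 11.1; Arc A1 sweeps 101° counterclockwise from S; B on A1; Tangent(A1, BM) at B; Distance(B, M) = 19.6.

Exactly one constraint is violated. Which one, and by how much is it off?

Distance(B, M) = 19.6 — off by 4.20.

U = (0.00, 0.00) ✓; U.y = 0.00, S.y = 0.00 ✓; |US| = 29.60 ✓; ∠(CS, SU) = 90.00° ✓; |CS| = 11.10 ✓; bearing(C→B) − bearing(C→S) = 101.0° ✓; |CB| = 11.10 ✓; ∠(CB, BM) = 90.00° ✓; |BM| = 23.80 ✗.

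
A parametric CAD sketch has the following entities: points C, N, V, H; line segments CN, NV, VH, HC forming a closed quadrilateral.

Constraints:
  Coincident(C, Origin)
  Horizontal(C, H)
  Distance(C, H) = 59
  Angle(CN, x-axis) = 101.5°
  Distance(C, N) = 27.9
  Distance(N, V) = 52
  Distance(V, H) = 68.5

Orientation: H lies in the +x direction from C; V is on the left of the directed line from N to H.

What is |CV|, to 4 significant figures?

70.82

C is at the origin; C and H share the same y with |CH| = 59.0 and H in +x, so H = (59.0, 0). CN runs at 101.5° with |CN| = 27.9, so N = (-5.562, 27.34). V is determined by |NV| = 52.0 and |VH| = 68.5 together: it lies at the intersection of circle(N, 52.0) and circle(H, 68.5). With |NH| = 70.11, the foot of the radical line on NH is 20.88 from N and the perpendicular offset is √(52.0² − 20.88²) = 47.62. Taking the left-of-NH solution: V = (32.23, 63.05).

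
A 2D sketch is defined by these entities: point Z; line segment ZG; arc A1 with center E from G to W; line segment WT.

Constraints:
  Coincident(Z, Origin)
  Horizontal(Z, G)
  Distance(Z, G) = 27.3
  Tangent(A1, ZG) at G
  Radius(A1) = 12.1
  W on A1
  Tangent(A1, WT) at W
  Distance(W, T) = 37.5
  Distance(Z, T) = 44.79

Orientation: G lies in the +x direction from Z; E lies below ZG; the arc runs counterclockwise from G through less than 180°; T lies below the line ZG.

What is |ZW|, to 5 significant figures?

17.919

Z is at the origin; ZG is horizontal with |ZG| = 27.3 and G on the +x side, so G = (27.300, 0.0000). The tangent condition forces EG to be normal to ZG, so E = G + (0, -12.1) = (27.300, -12.100). Since EW ⟂ WT (tangency), |ET| = √(12.1² + 37.5²) = 39.404 regardless of where W sits on A1. So T lies on both circle(Z, 44.79) and circle(E, 39.404); the below-ZG intersection is T = (4.9045, -44.521). W is the foot of the tangent from T: W = (15.714, -8.6123).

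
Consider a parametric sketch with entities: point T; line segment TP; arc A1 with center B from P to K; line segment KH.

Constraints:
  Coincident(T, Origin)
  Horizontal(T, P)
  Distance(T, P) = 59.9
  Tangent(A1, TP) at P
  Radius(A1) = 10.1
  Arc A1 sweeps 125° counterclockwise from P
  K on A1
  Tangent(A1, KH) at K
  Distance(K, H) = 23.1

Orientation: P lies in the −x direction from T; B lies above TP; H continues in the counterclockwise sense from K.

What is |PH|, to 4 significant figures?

35.17

On A1, P sits at bearing -90° from B; a 125° counterclockwise sweep puts K at bearing 35°, so K = B + 10.1·(cos 35°, sin 35°) = (-51.63, 15.89). Tangency of A1 to KH means the radius BK is perpendicular to KH, so KH runs along (−sin 35°, cos 35°); with |KH| = 23.1, H = (-64.88, 34.82). Then |PH| = |H − P| = 35.17.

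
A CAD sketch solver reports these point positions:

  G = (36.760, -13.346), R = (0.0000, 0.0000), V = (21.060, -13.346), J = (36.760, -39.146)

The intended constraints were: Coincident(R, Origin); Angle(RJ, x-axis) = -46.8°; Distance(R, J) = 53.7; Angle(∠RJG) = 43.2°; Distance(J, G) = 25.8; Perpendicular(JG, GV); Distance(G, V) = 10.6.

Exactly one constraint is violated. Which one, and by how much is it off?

Distance(G, V) = 10.6 — off by 5.10.

R = (0.00, 0.00) ✓; RJ at -46.80° ✓; |RJ| = 53.70 ✓; ∠RJG = 43.20° ✓; |JG| = 25.80 ✓; ∠(JG, GV) = 90.00° ✓; |GV| = 15.70 ✗.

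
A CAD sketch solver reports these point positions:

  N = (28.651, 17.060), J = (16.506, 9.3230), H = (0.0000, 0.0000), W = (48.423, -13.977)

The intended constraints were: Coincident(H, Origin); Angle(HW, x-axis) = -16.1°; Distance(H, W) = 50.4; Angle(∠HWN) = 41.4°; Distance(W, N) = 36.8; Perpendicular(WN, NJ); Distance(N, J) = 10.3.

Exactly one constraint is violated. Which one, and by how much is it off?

Distance(N, J) = 10.3 — off by 4.10.

H = (0.00, 0.00) ✓; HW at -16.10° ✓; |HW| = 50.40 ✓; ∠HWN = 41.40° ✓; |WN| = 36.80 ✓; ∠(WN, NJ) = 90.00° ✓; |NJ| = 14.40 ✗.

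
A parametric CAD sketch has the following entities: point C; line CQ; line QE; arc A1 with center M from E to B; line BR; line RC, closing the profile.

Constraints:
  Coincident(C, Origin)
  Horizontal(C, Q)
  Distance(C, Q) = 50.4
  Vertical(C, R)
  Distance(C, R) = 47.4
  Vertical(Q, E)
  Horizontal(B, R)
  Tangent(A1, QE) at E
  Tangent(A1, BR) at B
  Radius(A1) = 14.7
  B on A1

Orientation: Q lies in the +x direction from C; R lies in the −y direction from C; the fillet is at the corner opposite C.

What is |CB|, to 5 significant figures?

59.340

C is at the origin; CQ is horizontal with |CQ| = 50.4 and Q on the +x side, so Q = (50.400, 0.0000). C and R share the same x with |CR| = 47.4 and R on the −y side, so R = (0.0000, -47.400). The virtual corner opposite C is at (50.400, -47.400). Since A1 is tangent to QE there, ME ⟂ QE and the tangent condition forces MB to be normal to BR, with radius 14.7, so the center M sits 14.7 in from both sides at M = (35.700, -32.700). That places the tangent points at E = (50.400, -32.700) on QE and B = (35.700, -47.400) on BR. Then |CB| = |B − C| = 59.340.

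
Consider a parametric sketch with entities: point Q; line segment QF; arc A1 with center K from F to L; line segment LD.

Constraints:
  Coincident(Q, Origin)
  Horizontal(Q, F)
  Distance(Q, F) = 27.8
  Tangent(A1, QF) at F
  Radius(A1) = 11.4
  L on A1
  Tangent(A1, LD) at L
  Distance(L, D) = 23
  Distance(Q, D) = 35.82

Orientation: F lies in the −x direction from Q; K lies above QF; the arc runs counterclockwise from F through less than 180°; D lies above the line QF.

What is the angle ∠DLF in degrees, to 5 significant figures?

138.17°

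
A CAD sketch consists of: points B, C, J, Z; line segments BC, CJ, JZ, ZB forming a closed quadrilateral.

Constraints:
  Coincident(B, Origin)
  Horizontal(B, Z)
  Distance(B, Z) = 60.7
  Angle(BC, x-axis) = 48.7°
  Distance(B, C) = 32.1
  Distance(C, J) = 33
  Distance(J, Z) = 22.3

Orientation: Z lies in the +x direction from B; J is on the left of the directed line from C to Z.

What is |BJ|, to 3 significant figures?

58.1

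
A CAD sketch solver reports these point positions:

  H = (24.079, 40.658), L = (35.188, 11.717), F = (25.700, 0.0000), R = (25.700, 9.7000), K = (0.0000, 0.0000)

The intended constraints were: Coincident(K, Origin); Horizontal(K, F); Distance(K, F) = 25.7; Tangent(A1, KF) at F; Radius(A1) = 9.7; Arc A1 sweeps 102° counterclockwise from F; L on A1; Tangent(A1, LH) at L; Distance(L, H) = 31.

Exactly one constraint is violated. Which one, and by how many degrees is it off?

Tangent(A1, LH) at L — off by 9.00°.

K = (0.00, 0.00) ✓; K.y = 0.00, F.y = 0.00 ✓; |KF| = 25.70 ✓; ∠(RF, FK) = 90.00° ✓; |RF| = 9.700 ✓; bearing(R→L) − bearing(R→F) = 102.0° ✓; |RL| = 9.700 ✓; ∠(RL, LH) = 81.00° ✗; |LH| = 31.00 ✓.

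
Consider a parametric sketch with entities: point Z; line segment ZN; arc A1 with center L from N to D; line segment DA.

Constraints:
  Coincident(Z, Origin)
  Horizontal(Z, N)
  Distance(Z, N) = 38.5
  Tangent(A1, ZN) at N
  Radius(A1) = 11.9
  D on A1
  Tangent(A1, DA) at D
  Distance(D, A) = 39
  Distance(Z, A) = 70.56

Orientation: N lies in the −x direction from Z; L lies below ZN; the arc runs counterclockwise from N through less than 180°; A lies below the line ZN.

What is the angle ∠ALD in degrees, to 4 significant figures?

73.03°

Z is at the origin; Z and N share the same y with |ZN| = 38.5 and N on the −x side, so N = (-38.50, 0.000). Since A1 is tangent to ZN there, LN ⟂ ZN, so L = N + (0, -11.9) = (-38.50, -11.90). Since LD ⟂ DA (tangency), |LA| = √(11.9² + 39.0²) = 40.78 regardless of where D sits on A1. So A lies on both circle(Z, 70.56) and circle(L, 40.78); the below-ZN intersection is A = (-48.24, -51.50). D is the foot of the tangent from A: D = (-50.38, -12.55).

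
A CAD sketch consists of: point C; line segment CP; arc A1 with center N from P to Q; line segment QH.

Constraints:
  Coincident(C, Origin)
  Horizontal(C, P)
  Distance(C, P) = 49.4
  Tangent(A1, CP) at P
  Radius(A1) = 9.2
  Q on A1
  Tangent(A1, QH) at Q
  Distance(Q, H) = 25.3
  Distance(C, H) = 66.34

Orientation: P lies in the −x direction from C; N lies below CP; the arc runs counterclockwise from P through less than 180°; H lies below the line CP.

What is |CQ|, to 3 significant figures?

59.4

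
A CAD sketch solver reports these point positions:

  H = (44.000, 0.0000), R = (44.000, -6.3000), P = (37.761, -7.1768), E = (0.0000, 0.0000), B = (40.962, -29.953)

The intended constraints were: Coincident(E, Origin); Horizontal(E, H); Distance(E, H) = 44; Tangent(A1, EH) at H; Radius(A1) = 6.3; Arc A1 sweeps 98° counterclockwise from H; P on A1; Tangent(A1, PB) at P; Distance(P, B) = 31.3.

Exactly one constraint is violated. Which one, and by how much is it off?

Distance(P, B) = 31.3 — off by 8.30.

E = (0.00, 0.00) ✓; E.y = 0.00, H.y = 0.00 ✓; |EH| = 44.00 ✓; ∠(RH, HE) = 90.00° ✓; |RH| = 6.300 ✓; bearing(R→P) − bearing(R→H) = 98.00° ✓; |RP| = 6.300 ✓; ∠(RP, PB) = 90.00° ✓; |PB| = 23.00 ✗.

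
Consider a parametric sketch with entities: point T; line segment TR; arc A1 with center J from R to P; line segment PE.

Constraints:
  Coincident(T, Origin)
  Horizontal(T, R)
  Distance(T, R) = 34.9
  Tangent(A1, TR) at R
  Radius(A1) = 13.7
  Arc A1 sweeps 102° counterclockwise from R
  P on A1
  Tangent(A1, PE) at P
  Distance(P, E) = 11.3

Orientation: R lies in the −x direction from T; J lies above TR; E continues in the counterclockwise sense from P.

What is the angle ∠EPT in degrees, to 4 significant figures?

139.6°

T is at the origin; TR is horizontal with |TR| = 34.9 and R on the −x side, so R = (-34.90, 0.000). A1 meets TR tangentially, so JR is at right angles to TR, so J = R + (0, 13.7) = (-34.90, 13.70). On A1, R sits at bearing -90° from J; a 102° counterclockwise sweep puts P at bearing 12°, so P = J + 13.7·(cos 12°, sin 12°) = (-21.50, 16.55). Since A1 is tangent to PE there, JP ⟂ PE, so PE runs along (−sin 12°, cos 12°); with |PE| = 11.3, E = (-23.85, 27.60). Then cos ∠EPT = PE·PT / (|PE||PT|), giving 139.6°.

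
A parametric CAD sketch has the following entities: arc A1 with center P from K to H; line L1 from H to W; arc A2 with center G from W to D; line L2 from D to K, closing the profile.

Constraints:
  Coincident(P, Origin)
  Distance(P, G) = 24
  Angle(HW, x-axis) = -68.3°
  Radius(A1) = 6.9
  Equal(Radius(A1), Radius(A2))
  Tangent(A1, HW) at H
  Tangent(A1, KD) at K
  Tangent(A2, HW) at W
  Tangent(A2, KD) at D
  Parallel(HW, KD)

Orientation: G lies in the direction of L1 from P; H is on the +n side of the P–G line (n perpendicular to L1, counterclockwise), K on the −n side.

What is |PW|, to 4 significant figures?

24.97

Tangency of A1 to both parallel lines with radius 6.9 puts H and K at P ± 6.9·n: H = (6.411, 2.551), K = (-6.411, -2.551). Equal radii place W and D the same way about G: W = G + 6.9·n = (15.28, -19.75), D = G − 6.9·n = (2.463, -24.85). Then |PW| = |W − P| = 24.97.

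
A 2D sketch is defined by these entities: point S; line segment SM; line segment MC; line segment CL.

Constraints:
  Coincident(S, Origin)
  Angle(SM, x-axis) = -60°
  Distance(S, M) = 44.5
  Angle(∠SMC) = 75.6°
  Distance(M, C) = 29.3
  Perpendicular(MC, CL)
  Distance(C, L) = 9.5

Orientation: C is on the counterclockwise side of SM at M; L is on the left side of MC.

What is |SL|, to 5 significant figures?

38.230

S is at the origin; SM runs at -60.0° with length 44.5, so M = 44.5·(cos -60.0°, sin -60.0°) = (22.250, -38.538). ∠SMC = 75.6°, so MC runs at -60.0° + (180° − 75.6°) = 44.400° from the x-axis; with |MC| = 29.3, C = M + 29.3·(cos 44.400°, sin 44.400°) = (43.184, -18.038). The perpendicularity gives CL at right angles to MC; with |CL| = 9.5 on the left of MC, L = C + 9.5·(-0.69966, 0.71447) = (36.537, -11.251). Then |SL| = |L − S| = 38.230.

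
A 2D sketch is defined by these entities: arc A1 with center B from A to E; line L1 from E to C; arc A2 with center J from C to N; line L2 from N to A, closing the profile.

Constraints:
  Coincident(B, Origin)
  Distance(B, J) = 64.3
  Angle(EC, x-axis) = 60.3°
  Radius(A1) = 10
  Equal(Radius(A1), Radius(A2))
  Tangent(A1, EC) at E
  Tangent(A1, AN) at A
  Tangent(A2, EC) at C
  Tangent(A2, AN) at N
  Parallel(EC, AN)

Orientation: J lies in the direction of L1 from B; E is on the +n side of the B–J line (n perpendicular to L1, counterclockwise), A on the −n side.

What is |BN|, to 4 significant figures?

65.07

The slot axis is L1's direction at 60.3°, so u = (cos 60.3°, sin 60.3°) = (0.4955, 0.8686) and n = (−sin 60.3°, cos 60.3°) = (-0.8686, 0.4955). B is at the origin and J lies 64.3 along u from B, so J = 64.3·u = (31.86, 55.85). Tangency of A1 to both parallel lines with radius 10.0 puts E and A at B ± 10.0·n: E = (-8.686, 4.955), A = (8.686, -4.955). Equal radii place C and N the same way about J: C = J + 10.0·n = (23.17, 60.81), N = J − 10.0·n = (40.54, 50.90). Then |BN| = |N − B| = 65.07.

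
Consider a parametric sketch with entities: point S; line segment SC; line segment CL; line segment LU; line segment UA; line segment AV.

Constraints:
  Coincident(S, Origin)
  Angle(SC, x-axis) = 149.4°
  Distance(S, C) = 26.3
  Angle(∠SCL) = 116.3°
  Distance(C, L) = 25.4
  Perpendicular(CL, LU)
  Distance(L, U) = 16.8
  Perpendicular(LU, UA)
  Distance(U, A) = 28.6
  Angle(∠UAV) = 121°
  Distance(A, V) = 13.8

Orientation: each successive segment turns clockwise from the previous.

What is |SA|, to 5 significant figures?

10.834

S is at the origin; SC runs at 149.4° with length 26.3, so C = (-22.638, 13.388). ∠SCL = 116.3° gives CL at 85.700° from the x-axis; with |CL| = 25.4, L = (-20.733, 38.716). CL is perpendicular to LU, so LU runs at -4.3000°; with |LU| = 16.8, U = (-3.9803, 37.457). The perpendicularity gives UA at right angles to LU, so UA runs at -94.300°; with |UA| = 28.6, A = (-6.1247, 8.9372). Then |SA| = |A − S| = 10.834.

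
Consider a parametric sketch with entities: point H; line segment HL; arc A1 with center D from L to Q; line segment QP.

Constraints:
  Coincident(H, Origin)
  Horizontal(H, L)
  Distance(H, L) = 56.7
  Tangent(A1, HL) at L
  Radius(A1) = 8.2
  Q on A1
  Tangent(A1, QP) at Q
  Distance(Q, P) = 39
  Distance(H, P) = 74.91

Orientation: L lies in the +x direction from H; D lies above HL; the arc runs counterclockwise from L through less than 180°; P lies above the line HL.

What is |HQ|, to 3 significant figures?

65.5

Checks: |DQ| = 8.200 ✓; ∠(DQ, QP) = 90.00° ✓; |QP| = 39.00 ✓; |HP| = 74.91 ✓.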